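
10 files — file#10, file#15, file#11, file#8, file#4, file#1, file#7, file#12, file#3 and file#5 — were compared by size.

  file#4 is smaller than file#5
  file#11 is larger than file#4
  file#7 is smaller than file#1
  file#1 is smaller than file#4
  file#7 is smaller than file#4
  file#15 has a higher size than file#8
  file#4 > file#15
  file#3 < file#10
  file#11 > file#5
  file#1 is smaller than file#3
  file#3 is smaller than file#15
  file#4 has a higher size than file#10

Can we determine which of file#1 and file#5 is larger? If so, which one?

file#5

The relevant relations are file#1 < file#3; file#3 < file#15; file#15 < file#4; file#4 < file#5.
Chaining these gives file#1 < file#3 < file#15 < file#4 < file#5.
So file#5 is larger.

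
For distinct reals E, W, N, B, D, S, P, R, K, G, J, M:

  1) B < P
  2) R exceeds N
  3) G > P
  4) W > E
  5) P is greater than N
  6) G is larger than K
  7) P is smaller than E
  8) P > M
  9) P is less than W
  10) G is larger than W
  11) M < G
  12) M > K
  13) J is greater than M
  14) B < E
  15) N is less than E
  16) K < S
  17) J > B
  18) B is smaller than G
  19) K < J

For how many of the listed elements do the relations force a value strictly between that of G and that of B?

3

The relations place B below G. An element lies strictly between them when it is forced above B and also forced below G.
Above B: {J, P, E, W}. Below G: {K, N, M, P, E, W}.
Intersection: {P, E, W} — 3.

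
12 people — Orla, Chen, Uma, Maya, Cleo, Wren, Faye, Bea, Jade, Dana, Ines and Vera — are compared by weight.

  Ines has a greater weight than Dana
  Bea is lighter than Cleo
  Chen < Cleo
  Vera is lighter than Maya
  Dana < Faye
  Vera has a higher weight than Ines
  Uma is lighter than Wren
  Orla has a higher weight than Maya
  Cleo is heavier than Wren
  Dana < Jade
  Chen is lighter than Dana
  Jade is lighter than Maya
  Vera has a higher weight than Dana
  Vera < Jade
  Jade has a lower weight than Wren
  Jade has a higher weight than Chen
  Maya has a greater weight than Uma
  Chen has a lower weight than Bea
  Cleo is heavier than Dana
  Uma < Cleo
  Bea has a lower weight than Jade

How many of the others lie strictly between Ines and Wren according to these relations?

The relations place Ines below Wren. An element lies strictly between them when it is forced above Ines and also forced below Wren.
Above Ines: {Vera, Jade, Maya, Cleo, Orla}. Below Wren: {Uma, Chen, Bea, Dana, Vera, Jade}.
Intersection: {Vera, Jade} — 2.

2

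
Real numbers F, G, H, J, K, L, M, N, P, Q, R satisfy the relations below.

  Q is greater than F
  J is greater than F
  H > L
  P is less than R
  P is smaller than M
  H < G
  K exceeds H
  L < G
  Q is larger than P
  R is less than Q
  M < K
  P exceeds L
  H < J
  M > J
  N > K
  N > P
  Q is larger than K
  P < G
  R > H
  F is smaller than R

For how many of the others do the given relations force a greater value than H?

7

Directly above H: R, J, G, K.
One step further: M, Q, N (7 so far).
Nothing else is reachable above H; 7 in all.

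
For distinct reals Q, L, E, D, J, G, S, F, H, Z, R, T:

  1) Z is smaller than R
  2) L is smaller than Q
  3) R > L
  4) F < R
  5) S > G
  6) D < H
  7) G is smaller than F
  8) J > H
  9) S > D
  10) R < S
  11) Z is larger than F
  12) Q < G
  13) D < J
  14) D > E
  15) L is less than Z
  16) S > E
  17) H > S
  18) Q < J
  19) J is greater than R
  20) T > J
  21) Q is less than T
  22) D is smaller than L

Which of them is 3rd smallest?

Chaining the given pairs: E < D < L < Q < G < F < Z < R < S < H < J < T.
Counting 3 from the smallest end gives L.

L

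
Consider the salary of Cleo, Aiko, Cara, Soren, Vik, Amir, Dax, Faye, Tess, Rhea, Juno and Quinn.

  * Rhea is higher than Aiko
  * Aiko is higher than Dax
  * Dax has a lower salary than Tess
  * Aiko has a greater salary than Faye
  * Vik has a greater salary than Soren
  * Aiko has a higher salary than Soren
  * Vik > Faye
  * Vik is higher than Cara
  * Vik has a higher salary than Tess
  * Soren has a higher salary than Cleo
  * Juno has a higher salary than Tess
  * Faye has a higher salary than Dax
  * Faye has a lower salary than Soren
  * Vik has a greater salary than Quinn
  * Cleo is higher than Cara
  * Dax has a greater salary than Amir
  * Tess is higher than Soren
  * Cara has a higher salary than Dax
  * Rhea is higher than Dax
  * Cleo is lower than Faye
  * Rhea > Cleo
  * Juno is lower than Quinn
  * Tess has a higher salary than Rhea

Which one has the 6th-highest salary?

Aiko

Chaining the given pairs: Amir < Dax < Cara < Cleo < Faye < Soren < Aiko < Rhea < Tess < Juno < Quinn < Vik.
The 6th largest is Aiko.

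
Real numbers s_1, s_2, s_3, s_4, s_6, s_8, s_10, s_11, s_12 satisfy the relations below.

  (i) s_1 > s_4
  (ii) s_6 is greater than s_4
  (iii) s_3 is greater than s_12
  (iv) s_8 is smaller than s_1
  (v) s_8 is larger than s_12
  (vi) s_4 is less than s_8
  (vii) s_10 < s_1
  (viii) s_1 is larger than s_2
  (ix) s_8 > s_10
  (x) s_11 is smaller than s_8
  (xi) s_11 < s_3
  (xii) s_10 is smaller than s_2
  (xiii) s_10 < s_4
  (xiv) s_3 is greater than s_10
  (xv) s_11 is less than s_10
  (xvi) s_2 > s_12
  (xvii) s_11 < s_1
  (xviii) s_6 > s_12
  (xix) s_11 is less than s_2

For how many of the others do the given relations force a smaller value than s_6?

4

Directly below s_6: s_12, s_4.
One step further: s_10 (3 so far).
One step further: s_11 (4 so far).
No other element is forced below s_6 by the given relations, so the count is 4.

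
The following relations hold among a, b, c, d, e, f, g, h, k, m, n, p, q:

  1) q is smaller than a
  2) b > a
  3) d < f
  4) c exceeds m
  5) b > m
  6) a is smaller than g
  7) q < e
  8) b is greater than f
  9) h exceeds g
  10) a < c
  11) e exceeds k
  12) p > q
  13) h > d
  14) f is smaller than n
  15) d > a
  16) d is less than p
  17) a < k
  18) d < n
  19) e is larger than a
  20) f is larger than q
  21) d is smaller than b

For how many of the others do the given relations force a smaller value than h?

From h the given relations immediately reach d, g.
From those, a — 3 in total.
From those, q — 4 in total.
No other element is forced below h by the given relations, so the count is 4.

4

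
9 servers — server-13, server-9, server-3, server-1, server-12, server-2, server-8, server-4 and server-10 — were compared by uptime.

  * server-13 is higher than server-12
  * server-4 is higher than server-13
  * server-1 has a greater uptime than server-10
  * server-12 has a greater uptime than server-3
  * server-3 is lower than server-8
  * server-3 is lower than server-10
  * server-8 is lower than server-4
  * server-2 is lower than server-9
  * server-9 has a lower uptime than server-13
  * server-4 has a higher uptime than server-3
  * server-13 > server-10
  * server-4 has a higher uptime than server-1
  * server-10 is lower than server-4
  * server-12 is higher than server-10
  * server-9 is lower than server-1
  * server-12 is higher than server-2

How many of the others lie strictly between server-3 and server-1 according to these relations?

The relations place server-3 below server-1. An element lies strictly between them when it is forced above server-3 and also forced below server-1.
Above server-3: {server-10, server-8, server-12, server-13, server-4}. Below server-1: {server-2, server-10, server-9}.
Intersection: {server-10} — 1.

1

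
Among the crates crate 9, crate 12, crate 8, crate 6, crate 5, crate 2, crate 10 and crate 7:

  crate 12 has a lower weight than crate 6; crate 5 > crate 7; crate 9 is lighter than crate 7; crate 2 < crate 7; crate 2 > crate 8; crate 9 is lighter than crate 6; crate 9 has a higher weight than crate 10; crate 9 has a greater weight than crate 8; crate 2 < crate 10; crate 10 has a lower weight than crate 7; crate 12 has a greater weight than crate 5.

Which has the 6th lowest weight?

Chaining the given pairs: crate 8 < crate 2 < crate 10 < crate 9 < crate 7 < crate 5 < crate 12 < crate 6.
Counting 6 from the smallest end gives crate 5.

crate 5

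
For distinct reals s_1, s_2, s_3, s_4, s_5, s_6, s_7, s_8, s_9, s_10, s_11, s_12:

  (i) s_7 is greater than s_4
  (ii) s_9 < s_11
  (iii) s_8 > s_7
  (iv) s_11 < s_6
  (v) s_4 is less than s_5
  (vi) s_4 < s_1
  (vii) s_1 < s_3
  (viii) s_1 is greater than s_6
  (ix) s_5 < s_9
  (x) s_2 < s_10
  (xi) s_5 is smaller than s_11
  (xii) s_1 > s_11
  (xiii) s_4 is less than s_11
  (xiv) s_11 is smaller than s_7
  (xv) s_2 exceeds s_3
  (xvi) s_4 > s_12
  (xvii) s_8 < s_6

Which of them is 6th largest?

s_8

Piecing the relations together gives one ordering: s_12 < s_4 < s_5 < s_9 < s_11 < s_7 < s_8 < s_6 < s_1 < s_3 < s_2 < s_10.
The 6th largest is s_8.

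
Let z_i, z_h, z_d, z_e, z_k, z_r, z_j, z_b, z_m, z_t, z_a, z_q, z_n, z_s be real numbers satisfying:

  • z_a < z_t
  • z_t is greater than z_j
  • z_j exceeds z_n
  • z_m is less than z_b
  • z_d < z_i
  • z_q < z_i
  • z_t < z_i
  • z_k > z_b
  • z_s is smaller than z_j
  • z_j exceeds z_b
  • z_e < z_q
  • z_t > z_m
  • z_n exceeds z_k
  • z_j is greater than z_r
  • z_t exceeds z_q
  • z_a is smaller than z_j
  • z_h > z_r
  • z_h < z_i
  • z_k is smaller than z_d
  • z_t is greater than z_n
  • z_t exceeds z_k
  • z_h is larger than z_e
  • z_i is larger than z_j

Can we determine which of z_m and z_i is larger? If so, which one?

Link the given pairs in sequence: z_m < z_b; z_b < z_k; z_k < z_n; z_n < z_j; z_j < z_t; z_t < z_i.
Together: z_m < z_b < z_k < z_n < z_j < z_t < z_i.
So z_i is larger.

z_i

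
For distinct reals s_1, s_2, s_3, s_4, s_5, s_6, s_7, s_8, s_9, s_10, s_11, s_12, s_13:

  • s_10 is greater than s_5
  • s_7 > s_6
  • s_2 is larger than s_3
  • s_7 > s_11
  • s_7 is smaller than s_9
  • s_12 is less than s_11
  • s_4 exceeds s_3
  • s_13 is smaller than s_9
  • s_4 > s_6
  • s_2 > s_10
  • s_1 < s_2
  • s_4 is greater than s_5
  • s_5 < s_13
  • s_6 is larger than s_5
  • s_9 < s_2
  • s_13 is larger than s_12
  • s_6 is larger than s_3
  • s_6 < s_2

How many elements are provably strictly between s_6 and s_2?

Chaining upward from s_6 reaches: s_7, s_4, s_9.
Chaining downward from s_2 reaches: s_12, s_3, s_5, s_11, s_13, s_7, s_10, s_1, s_9.
Strictly between s_6 and s_2 are those in both lists: s_7, s_9 — 2 elements.

2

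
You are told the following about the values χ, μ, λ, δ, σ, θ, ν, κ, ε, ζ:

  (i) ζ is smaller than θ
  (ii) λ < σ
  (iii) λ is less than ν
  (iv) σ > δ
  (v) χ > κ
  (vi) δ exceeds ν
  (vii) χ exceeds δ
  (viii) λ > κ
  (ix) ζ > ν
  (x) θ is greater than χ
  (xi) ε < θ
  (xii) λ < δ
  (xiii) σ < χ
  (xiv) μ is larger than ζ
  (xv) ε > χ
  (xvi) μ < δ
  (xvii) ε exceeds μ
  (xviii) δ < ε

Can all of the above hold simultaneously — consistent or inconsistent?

The single ordering κ < λ < ν < ζ < μ < δ < σ < χ < ε < θ satisfies every listed relation, so no contradiction arises.

consistent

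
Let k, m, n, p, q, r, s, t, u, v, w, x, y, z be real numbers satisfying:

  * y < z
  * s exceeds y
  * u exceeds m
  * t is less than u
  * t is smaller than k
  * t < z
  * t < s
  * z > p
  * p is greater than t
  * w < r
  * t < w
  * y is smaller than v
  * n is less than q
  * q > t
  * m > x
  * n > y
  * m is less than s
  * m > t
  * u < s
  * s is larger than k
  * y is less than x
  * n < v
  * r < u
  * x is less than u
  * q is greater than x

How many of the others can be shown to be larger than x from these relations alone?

Directly above x: q, m, u.
One step further: s (4 so far).
No other element is forced above x by the given relations, so the count is 4.

4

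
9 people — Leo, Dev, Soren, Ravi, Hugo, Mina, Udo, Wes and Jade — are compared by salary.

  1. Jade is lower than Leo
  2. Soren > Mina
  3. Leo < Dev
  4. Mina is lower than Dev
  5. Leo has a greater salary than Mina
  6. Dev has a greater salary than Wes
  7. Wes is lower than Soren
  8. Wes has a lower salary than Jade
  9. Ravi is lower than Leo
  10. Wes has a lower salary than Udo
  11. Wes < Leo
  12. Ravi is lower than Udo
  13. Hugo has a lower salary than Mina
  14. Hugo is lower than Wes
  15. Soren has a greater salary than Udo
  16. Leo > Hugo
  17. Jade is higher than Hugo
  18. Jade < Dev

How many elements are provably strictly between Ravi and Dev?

1

Chaining upward from Ravi reaches: Udo, Soren, Leo.
Chaining downward from Dev reaches: Hugo, Mina, Wes, Jade, Leo.
Strictly between Ravi and Dev are those in both lists: Leo — 1 element.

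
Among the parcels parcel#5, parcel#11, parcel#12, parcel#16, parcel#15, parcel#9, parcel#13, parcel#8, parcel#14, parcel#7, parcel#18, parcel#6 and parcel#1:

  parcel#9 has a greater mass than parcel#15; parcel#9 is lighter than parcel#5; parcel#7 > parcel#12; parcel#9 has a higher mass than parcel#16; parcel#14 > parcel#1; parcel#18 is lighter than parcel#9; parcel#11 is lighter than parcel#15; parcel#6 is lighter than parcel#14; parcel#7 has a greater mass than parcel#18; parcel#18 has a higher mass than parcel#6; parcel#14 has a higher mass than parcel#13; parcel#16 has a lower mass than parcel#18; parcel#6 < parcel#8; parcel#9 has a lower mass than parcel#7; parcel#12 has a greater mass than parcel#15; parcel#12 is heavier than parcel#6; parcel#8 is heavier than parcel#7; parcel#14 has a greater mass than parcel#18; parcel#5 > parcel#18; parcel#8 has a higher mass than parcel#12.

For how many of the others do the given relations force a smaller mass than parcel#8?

8

The elements the relations force below parcel#8 are parcel#11, parcel#6, parcel#15, parcel#12, parcel#16, parcel#18, parcel#9, parcel#7 — no chain reaches any other.
That is 8.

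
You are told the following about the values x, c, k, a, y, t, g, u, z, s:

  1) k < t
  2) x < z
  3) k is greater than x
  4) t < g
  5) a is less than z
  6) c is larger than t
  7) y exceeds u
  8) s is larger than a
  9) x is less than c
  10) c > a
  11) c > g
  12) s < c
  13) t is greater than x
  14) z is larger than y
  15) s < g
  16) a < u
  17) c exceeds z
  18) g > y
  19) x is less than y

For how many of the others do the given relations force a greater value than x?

From x the given relations immediately reach y, k, z, t, c.
From those, g — 6 in total.
Nothing else is reachable above x; 6 in all.

6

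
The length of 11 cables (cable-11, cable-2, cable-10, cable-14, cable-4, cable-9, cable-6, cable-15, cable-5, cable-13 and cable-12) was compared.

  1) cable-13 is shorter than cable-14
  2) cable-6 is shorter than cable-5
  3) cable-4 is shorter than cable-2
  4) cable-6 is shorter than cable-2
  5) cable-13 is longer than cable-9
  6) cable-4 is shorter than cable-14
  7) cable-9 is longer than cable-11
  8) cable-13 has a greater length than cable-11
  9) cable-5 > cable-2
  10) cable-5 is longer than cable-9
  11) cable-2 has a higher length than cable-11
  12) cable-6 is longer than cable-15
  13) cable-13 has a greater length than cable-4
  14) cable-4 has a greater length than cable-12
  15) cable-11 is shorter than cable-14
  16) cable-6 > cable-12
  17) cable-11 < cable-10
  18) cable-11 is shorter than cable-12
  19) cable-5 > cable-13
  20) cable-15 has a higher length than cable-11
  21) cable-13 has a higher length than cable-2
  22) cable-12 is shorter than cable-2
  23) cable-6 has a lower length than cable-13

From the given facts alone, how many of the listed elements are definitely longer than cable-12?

Directly above cable-12: cable-6, cable-4, cable-2.
One step further: cable-13, cable-5, cable-14 (6 so far).
No other element is forced above cable-12 by the given relations, so the count is 6.

6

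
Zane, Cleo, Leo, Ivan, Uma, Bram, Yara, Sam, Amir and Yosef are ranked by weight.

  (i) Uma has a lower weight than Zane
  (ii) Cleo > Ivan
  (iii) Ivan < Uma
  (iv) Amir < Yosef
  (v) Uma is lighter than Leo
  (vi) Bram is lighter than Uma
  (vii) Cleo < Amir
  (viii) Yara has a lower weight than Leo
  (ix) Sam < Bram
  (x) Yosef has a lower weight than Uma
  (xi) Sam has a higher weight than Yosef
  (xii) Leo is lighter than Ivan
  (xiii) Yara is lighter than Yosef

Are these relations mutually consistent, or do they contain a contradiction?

inconsistent

We have Uma < Leo stated directly, yet also Leo < Ivan < Cleo < Amir < Yosef < Sam < Bram < Uma by chaining the others — so Leo < Uma. Contradiction.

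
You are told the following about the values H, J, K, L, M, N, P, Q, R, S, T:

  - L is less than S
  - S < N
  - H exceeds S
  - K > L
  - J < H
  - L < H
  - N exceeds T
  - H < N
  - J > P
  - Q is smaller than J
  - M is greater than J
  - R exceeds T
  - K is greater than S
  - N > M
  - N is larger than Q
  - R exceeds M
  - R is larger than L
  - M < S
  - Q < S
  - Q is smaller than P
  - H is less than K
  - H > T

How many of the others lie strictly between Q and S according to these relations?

The relations place Q below S. An element lies strictly between them when it is forced above Q and also forced below S.
Above Q: {P, J, M, H, R, N, K}. Below S: {P, J, M, L}.
Intersection: {P, J, M} — 3.

3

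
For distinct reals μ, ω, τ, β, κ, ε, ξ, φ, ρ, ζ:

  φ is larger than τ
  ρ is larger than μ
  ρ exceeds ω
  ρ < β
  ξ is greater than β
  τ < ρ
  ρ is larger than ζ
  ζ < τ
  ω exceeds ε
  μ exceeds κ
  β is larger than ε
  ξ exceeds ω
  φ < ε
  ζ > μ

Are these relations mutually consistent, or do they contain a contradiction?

Every relation is compatible with κ < μ < ζ < τ < φ < ε < ω < ρ < β < ξ; the set is consistent.

consistent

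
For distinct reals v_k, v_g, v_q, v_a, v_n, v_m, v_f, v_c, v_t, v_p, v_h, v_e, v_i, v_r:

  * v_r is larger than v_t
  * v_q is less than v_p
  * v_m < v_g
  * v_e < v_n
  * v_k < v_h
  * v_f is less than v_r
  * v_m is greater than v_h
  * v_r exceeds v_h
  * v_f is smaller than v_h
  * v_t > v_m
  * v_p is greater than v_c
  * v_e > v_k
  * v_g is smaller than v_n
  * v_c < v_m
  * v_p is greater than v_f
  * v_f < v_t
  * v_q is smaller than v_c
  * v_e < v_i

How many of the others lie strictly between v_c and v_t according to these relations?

Chaining upward from v_c reaches: v_p, v_m, v_g, v_n, v_r.
Chaining downward from v_t reaches: v_q, v_k, v_f, v_h, v_m.
Strictly between v_c and v_t are those in both lists: v_m — 1 element.

1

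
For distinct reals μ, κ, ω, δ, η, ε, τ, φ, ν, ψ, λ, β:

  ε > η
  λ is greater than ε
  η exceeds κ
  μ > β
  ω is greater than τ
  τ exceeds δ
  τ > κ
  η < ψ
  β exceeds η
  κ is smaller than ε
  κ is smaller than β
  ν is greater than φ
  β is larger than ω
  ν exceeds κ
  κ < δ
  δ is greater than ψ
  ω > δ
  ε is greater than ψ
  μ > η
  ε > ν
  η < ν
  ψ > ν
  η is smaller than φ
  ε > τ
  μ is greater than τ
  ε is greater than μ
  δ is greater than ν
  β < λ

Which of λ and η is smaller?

Chaining the given relations: η < φ < ν < ψ < δ < τ < ω < β < μ < ε < λ.
So η < λ; η is the smaller of the two.

η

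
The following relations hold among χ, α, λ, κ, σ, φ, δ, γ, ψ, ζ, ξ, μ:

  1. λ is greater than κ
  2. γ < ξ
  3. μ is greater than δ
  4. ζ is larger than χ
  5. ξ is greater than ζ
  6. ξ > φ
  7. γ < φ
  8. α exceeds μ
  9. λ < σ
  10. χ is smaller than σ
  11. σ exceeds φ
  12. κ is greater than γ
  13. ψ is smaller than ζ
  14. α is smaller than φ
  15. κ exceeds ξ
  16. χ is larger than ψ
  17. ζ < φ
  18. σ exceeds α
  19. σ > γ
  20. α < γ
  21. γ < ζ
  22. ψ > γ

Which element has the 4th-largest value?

Chaining the given pairs: δ < μ < α < γ < ψ < χ < ζ < φ < ξ < κ < λ < σ.
Counting 4 from the largest end gives ξ.

ξ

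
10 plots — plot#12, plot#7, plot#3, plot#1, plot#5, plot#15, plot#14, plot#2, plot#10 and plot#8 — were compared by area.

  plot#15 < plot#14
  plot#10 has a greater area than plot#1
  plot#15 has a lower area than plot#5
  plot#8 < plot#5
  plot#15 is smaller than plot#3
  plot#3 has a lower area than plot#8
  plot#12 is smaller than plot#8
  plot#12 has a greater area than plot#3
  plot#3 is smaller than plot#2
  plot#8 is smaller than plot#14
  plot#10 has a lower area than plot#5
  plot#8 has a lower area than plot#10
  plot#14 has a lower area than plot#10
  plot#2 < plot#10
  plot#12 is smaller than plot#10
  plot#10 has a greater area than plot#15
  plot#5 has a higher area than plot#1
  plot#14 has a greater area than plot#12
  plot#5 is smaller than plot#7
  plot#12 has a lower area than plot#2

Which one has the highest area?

plot#7

Chaining downward from plot#7: directly below it, plot#5; then plot#15, plot#8, plot#1, plot#10; then plot#3, plot#12, plot#2, plot#14.
That covers every other element, and nothing is given above plot#7, so plot#7 is the highest area.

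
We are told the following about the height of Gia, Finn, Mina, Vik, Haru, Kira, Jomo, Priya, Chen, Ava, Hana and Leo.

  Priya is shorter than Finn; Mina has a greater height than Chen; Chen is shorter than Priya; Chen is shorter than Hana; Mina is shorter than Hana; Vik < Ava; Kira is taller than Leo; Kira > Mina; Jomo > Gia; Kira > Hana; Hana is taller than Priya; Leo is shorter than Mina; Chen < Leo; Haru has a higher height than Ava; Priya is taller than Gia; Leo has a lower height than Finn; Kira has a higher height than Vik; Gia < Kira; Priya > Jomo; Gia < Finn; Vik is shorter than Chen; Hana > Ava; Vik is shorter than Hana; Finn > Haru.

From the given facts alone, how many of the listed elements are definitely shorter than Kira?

Directly below Kira: Vik, Gia, Leo, Mina, Hana.
One step further: Chen, Ava, Priya (8 so far).
One step further: Jomo (9 so far).
Nothing else is reachable below Kira; 9 in all.

9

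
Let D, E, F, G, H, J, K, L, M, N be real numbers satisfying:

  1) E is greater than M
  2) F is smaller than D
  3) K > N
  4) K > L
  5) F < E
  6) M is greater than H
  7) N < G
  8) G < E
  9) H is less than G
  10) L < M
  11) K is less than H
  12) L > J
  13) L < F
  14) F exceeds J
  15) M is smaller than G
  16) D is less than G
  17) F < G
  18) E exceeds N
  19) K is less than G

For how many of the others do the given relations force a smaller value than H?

Directly below H: K.
One step further: L, N (3 so far).
One step further: J (4 so far).
Nothing else is reachable below H; 4 in all.

4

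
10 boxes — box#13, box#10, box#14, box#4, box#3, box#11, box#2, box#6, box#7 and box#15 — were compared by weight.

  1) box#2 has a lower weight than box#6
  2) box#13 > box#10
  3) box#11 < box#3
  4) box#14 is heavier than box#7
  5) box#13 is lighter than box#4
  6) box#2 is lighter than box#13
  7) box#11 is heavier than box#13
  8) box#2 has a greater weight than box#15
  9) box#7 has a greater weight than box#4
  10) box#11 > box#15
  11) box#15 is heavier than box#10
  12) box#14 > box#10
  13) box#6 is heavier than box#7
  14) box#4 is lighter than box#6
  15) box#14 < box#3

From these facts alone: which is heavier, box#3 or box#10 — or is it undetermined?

Chaining the given relations: box#10 < box#15 < box#2 < box#13 < box#4 < box#7 < box#14 < box#3.
So box#3 is heavier.

box#3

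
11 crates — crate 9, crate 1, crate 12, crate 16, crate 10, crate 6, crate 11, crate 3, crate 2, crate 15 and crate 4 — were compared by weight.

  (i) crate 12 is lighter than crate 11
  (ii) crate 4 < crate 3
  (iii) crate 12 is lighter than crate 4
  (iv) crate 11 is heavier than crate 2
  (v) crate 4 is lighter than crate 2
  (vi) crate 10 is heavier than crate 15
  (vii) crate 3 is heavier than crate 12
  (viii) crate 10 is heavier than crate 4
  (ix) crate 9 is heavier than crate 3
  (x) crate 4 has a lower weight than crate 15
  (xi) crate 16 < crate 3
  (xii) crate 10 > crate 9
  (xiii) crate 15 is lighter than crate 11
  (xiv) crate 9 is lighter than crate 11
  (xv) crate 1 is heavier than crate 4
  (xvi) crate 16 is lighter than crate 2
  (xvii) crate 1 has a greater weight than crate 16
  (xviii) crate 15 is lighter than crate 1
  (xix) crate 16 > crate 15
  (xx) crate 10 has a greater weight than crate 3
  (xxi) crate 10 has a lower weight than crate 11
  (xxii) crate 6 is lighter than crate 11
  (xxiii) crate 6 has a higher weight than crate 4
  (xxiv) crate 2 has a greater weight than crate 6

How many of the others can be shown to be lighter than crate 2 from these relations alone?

From crate 2 the given relations immediately reach crate 4, crate 16, crate 6.
From those, crate 12, crate 15 — 5 in total.
No other element is forced below crate 2 by the given relations, so the count is 5.

5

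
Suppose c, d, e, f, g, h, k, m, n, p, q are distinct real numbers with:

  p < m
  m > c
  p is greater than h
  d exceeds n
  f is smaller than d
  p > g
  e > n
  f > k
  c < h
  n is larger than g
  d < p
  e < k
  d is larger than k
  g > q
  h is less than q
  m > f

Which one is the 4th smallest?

The consecutive relations fix a unique order: c < h < q < g < n < e < k < f < d < p < m.
The 4th smallest is g.

g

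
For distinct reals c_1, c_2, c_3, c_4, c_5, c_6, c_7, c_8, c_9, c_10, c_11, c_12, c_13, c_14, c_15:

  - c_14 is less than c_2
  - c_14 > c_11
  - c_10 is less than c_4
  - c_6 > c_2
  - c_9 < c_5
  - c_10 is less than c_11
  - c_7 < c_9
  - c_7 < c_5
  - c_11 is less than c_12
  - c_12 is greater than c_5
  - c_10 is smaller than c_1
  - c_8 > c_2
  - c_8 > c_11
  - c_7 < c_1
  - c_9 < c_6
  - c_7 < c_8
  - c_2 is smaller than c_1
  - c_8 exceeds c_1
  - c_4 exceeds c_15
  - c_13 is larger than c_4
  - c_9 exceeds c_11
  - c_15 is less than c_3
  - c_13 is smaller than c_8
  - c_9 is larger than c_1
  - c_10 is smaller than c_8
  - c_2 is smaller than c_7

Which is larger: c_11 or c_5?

c_11 < c_14 and c_14 < c_2 give c_11 < c_2.
With c_2 < c_7: c_11 < c_14 < c_2 < c_7.
Then c_7 < c_1 extends the chain to c_1.
Then c_1 < c_9 extends the chain to c_9.
Then c_9 < c_5 extends the chain to c_5.
So c_11 < c_5; c_5 is the larger of the two.

c_5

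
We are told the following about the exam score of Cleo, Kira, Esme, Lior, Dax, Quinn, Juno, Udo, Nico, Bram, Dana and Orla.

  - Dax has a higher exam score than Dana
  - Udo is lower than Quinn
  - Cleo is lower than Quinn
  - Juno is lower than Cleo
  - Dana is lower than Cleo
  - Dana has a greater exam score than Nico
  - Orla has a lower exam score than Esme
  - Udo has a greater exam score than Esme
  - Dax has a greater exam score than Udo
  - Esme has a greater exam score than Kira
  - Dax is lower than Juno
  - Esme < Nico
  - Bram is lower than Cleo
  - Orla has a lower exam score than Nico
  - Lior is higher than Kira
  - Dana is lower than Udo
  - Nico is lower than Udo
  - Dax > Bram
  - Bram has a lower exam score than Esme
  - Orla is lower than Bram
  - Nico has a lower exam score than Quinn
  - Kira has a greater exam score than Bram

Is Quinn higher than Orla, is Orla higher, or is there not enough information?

Link the given pairs in sequence: Orla < Bram; Bram < Kira; Kira < Esme; Esme < Nico; Nico < Dana; Dana < Udo; Udo < Dax; Dax < Juno; Juno < Cleo; Cleo < Quinn.
Together: Orla < Bram < Kira < Esme < Nico < Dana < Udo < Dax < Juno < Cleo < Quinn.
So Quinn is higher.

Quinn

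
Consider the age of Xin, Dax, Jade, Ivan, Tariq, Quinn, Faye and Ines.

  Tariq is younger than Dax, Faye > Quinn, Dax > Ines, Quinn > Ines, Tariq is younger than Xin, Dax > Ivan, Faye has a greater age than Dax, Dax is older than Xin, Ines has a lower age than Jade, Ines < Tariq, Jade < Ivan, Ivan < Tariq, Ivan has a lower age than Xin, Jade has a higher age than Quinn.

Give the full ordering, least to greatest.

Ines < Quinn < Jade < Ivan < Tariq < Xin < Dax < Faye

Each adjacent pair is fixed by a given relation: Ines < Quinn; Quinn < Jade; Jade < Ivan; Ivan < Tariq; Tariq < Xin; Xin < Dax; Dax < Faye. Chaining them end to end gives the full order.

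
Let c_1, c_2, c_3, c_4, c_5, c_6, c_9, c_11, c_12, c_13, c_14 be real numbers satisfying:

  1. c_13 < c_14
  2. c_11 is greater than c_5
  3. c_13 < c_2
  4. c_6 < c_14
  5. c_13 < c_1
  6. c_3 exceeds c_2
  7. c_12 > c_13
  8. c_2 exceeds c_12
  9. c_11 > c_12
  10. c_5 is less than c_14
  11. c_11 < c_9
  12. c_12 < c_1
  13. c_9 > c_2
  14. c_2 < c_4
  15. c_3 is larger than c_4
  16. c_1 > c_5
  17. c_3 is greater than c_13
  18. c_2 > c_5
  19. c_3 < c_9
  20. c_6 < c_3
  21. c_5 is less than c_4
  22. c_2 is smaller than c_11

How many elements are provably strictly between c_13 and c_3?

The relations place c_13 below c_3. An element lies strictly between them when it is forced above c_13 and also forced below c_3.
Above c_13: {c_12, c_2, c_4, c_1, c_14, c_11, c_9}. Below c_3: {c_12, c_6, c_5, c_2, c_4}.
Intersection: {c_12, c_2, c_4} — 3.

3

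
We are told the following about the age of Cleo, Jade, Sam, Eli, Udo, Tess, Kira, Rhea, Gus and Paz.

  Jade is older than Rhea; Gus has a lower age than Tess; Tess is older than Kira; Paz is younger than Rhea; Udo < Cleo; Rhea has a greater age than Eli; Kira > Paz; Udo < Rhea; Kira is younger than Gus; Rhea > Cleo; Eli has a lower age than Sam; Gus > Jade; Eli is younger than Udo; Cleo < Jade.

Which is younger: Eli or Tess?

Eli < Udo and Udo < Cleo give Eli < Cleo.
Then Cleo < Rhea extends the chain to Rhea.
Then Rhea < Jade extends the chain to Jade.
With Jade < Gus: Eli < Udo < Cleo < Rhea < Jade < Gus.
With Gus < Tess: Eli < Udo < Cleo < Rhea < Jade < Gus < Tess.
So Eli < Tess; Eli is the younger of the two.

Eli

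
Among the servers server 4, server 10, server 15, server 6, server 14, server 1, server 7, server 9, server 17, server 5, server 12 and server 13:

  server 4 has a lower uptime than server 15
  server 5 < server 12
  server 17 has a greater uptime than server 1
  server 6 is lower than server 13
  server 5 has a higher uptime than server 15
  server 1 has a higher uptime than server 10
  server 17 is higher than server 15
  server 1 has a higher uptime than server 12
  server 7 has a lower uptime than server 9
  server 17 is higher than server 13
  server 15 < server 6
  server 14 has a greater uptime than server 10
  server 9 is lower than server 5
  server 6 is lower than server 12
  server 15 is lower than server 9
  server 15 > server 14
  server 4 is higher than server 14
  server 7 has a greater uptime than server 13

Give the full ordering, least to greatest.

server 10 < server 14 < server 4 < server 15 < server 6 < server 13 < server 7 < server 9 < server 5 < server 12 < server 1 < server 17

Nothing is placed below server 10, so it is least; from there server 10 < server 14; server 14 < server 4; server 4 < server 15; server 15 < server 6; server 6 < server 13; server 13 < server 7; server 7 < server 9; server 9 < server 5; server 5 < server 12; server 12 < server 1; server 1 < server 17, each given directly.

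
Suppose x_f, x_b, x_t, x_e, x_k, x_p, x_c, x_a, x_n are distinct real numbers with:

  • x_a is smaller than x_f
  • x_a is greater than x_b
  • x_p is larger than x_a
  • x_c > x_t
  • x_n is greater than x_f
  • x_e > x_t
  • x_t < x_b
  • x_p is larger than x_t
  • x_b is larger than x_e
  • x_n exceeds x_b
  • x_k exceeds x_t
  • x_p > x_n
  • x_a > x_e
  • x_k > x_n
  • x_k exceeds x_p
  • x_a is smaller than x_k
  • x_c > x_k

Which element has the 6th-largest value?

x_a

Chaining the given pairs: x_t < x_e < x_b < x_a < x_f < x_n < x_p < x_k < x_c.
Counting 6 from the largest end gives x_a.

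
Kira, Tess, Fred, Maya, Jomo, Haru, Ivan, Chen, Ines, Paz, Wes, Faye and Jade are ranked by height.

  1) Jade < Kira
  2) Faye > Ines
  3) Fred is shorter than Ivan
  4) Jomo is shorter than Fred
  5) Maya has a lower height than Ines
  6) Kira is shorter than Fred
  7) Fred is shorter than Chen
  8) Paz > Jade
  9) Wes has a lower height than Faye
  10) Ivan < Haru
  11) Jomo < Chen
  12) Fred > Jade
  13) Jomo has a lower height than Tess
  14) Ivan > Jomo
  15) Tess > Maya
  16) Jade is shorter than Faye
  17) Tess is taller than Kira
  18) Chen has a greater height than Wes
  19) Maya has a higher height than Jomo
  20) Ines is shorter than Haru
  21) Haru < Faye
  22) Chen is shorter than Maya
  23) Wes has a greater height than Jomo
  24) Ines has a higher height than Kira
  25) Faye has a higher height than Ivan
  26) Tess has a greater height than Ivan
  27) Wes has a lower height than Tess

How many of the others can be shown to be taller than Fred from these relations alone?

The elements the relations force above Fred are Chen, Maya, Ines, Ivan, Tess, Haru, Faye — no chain reaches any other.
That is 7.

7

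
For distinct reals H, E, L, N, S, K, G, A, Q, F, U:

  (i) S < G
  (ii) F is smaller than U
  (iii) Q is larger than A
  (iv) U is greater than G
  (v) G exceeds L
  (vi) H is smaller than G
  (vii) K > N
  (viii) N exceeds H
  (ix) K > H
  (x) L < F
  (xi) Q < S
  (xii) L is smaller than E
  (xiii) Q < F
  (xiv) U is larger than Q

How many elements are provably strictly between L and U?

2

Chaining upward from L reaches: F, E, G.
Chaining downward from U reaches: A, H, Q, F, S, G.
Strictly between L and U are those in both lists: F, G — 2 elements.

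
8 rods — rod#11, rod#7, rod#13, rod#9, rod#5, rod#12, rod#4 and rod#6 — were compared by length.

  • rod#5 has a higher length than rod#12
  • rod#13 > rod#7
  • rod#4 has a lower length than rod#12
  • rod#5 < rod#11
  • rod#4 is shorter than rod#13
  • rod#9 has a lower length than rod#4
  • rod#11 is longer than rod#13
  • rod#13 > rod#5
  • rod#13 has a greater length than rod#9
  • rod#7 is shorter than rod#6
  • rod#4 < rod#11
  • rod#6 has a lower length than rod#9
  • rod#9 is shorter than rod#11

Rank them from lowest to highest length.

The consecutive links are each given: rod#7 < rod#6; rod#6 < rod#9; rod#9 < rod#4; rod#4 < rod#12; rod#12 < rod#5; rod#5 < rod#13; rod#13 < rod#11.

rod#7 < rod#6 < rod#9 < rod#4 < rod#12 < rod#5 < rod#13 < rod#11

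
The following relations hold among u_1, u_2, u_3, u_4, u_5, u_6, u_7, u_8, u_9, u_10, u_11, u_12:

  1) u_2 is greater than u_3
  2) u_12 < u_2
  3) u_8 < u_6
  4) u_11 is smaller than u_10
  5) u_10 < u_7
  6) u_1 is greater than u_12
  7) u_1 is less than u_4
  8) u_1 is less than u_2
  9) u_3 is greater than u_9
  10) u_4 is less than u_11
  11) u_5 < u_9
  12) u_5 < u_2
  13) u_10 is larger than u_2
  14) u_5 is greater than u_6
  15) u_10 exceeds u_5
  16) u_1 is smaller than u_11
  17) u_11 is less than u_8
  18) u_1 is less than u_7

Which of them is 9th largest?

u_11

The consecutive relations fix a unique order: u_12 < u_1 < u_4 < u_11 < u_8 < u_6 < u_5 < u_9 < u_3 < u_2 < u_10 < u_7.
Counting 9 from the largest end gives u_11.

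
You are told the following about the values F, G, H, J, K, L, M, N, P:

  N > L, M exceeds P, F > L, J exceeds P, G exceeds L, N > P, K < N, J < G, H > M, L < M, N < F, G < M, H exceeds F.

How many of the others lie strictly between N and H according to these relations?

Chaining upward from N reaches: F.
Chaining downward from H reaches: P, K, L, J, G, F, M.
Strictly between N and H are those in both lists: F — 1 element.

1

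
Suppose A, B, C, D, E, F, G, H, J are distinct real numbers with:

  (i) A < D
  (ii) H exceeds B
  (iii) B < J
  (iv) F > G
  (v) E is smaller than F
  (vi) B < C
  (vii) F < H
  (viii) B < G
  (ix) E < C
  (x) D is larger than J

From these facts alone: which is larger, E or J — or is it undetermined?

Following every chain through E: above E we get C, F, H.
J is not reached, and no chain runs the other way from J to E.
So the given relations leave the order of E and J undetermined.

undetermined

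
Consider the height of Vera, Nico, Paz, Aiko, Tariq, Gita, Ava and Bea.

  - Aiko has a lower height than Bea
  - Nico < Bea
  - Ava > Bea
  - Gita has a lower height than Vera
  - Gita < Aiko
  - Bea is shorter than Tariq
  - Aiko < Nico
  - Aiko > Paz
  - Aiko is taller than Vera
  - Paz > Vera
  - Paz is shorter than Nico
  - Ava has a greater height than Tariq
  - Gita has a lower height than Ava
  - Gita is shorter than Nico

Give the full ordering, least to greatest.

Nothing is placed below Gita, so it is least; from there Gita < Vera; Vera < Paz; Paz < Aiko; Aiko < Nico; Nico < Bea; Bea < Tariq; Tariq < Ava, each given directly.

Gita < Vera < Paz < Aiko < Nico < Bea < Tariq < Ava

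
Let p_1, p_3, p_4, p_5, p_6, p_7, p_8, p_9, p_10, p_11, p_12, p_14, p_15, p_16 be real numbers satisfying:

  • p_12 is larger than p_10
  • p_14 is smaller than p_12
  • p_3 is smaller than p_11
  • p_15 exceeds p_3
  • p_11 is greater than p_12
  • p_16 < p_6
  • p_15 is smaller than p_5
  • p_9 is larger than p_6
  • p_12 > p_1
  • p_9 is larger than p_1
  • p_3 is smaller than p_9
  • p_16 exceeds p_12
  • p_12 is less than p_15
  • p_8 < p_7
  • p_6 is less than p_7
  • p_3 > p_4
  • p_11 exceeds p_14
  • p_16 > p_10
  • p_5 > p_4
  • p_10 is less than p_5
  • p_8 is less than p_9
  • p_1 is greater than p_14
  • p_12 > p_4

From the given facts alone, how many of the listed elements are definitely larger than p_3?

From p_3 the given relations immediately reach p_11, p_9, p_15.
From those, p_5 — 4 in total.
Nothing else is reachable above p_3; 4 in all.

4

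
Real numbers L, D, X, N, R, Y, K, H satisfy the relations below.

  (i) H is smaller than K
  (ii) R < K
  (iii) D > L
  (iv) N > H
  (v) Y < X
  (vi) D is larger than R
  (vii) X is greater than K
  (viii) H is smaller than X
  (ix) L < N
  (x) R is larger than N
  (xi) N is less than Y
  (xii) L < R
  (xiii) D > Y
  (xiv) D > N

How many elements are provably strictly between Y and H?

The relations place H below Y. An element lies strictly between them when it is forced above H and also forced below Y.
Above H: {N, R, K, X, D}. Below Y: {L, N}.
Intersection: {N} — 1.

1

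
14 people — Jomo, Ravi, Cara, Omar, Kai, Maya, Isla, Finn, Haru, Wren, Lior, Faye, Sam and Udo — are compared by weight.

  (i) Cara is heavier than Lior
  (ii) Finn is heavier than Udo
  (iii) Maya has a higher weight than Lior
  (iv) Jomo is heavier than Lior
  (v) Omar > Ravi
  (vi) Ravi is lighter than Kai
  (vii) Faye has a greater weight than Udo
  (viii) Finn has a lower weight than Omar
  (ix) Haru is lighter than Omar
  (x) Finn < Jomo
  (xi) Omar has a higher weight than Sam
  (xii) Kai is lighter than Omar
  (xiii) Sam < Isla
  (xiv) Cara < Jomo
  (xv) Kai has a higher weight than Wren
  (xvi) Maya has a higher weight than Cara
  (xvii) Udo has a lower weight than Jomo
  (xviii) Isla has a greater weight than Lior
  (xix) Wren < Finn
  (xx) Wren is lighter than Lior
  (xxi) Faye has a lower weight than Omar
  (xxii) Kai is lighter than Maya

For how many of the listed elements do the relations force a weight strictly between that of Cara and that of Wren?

1

Chaining upward from Wren reaches: Lior, Finn, Kai, Isla, Omar, Jomo, Maya.
Chaining downward from Cara reaches: Lior.
Strictly between Wren and Cara are those in both lists: Lior — 1 element.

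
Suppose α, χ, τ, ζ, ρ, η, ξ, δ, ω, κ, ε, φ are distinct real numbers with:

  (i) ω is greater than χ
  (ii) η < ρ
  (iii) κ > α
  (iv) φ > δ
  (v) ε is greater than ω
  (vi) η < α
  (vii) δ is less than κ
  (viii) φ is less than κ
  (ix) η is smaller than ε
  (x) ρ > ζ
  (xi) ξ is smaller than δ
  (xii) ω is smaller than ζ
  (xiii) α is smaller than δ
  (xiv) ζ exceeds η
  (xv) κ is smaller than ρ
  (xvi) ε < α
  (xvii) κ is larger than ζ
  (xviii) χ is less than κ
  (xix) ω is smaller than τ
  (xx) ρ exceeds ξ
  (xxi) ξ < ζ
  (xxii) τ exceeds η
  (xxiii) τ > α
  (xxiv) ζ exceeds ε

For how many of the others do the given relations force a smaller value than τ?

Directly below τ: ω, η, α.
One step further: χ, ε (5 so far).
Nothing else is reachable below τ; 5 in all.

5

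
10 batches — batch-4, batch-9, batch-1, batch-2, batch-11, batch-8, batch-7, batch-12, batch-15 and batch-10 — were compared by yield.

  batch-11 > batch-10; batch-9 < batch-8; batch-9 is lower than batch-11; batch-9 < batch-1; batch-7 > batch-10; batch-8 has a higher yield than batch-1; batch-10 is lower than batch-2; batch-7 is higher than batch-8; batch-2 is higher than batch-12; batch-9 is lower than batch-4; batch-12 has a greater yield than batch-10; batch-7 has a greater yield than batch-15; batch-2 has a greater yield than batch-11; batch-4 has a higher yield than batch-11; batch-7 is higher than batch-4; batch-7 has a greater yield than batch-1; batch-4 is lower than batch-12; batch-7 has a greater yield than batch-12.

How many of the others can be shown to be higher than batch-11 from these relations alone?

4

From batch-11 the given relations immediately reach batch-4, batch-2.
From those, batch-12, batch-7 — 4 in total.
No other element is forced above batch-11 by the given relations, so the count is 4.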